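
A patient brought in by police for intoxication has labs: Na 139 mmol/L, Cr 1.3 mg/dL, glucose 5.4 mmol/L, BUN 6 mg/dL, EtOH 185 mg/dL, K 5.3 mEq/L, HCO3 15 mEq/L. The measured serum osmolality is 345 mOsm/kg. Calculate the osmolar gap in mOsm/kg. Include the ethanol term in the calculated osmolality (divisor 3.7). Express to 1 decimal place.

Calculated osmolality = 2·Na + glucose + BUN/2.8 + ethanol/3.7
= 2·139 + 5.4 + 6/2.8 + 185/3.7
= 278 + 5.40 + 2.14 + 50
= 335.54 mOsm/kg ≈ 335.5 mOsm/kg
Osmolar gap = measured − calculated = 345 − 335.5 = 9.5 mOsm/kg

9.5 mOsm/kg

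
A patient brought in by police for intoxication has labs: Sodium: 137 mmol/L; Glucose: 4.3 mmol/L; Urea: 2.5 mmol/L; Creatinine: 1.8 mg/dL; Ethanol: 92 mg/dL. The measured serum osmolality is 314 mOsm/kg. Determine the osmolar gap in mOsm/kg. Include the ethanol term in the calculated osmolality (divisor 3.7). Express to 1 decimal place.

8.3 mOsm/kg

Calculated osmolality = 2·Na + glucose + urea + ethanol/3.7
= 2·137 + 4.3 + 2.5 + 92/3.7
= 274 + 4.30 + 2.50 + 24.86
= 305.66 mOsm/kg ≈ 305.7 mOsm/kg
Osmolar gap = measured − calculated = 314 − 305.7 = 8.3 mOsm/kg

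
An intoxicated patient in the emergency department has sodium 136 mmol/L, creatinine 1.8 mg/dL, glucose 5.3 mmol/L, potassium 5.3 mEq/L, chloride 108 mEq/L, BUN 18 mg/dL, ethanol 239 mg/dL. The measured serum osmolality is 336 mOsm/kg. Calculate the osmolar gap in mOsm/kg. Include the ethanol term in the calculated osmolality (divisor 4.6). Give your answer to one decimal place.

0.3 mOsm/kg

Calculated osmolality = 2·Na + glucose + BUN/2.8 + ethanol/4.6
= 2·136 + 5.3 + 18/2.8 + 239/4.6
= 272 + 5.30 + 6.43 + 51.96
= 335.69 mOsm/kg ≈ 335.7 mOsm/kg
Osmolar gap = measured − calculated = 336 − 335.7 = 0.3 mOsm/kg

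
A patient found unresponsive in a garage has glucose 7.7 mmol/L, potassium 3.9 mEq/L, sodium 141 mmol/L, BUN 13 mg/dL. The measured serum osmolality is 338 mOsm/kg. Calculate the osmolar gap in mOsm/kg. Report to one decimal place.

43.7 mOsm/kg

Calculated osmolality = 2·Na + glucose + BUN/2.8
= 2·141 + 7.7 + 13/2.8
= 282 + 7.70 + 4.64
= 294.34 mOsm/kg ≈ 294.3 mOsm/kg
Osmolar gap = measured − calculated = 338 − 294.3 = 43.7 mOsm/kg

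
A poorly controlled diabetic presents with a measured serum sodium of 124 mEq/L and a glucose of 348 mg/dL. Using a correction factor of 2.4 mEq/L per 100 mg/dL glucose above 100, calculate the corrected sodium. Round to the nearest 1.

130 mEq/L

Corrected Na = measured Na + 2.4 · (glucose − 100)/100
= 124 + 2.4 · (348 − 100)/100
= 124 + 6
= 130 mEq/L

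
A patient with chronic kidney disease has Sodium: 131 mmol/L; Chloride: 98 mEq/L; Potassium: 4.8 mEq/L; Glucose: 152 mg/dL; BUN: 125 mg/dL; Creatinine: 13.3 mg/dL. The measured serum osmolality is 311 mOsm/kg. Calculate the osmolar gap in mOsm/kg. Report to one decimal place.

Calculated osmolality = 2·Na + glucose/18 + BUN/2.8
= 2·131 + 152/18 + 125/2.8
= 262 + 8.44 + 44.64
= 315.08 mOsm/kg ≈ 315.1 mOsm/kg
Osmolar gap = measured − calculated = 311 − 315.1 = -4.1 mOsm/kg

-4.1 mOsm/kg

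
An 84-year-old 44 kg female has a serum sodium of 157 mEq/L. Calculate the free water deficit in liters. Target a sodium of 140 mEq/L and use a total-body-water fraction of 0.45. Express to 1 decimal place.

2.4 L

TBW = 0.45 · 44 = 19.8 L
Free water deficit = TBW · (Na/140 − 1)
= 19.8 · (157/140 − 1)
= 19.8 · 0.1214
= 2.4 L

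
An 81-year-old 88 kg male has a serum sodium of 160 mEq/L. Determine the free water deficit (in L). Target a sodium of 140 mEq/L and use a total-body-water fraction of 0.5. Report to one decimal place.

TBW = 0.5 · 88 = 44 L
Free water deficit = TBW · (Na/140 − 1)
= 44 · (160/140 − 1)
= 44 · 0.1429
= 6.29 L

6.3 L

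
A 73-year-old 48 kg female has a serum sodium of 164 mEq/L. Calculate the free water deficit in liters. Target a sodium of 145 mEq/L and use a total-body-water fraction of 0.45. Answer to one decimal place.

TBW = 0.45 · 48 = 21.6 L
Free water deficit = TBW · (Na/145 − 1)
= 21.6 · (164/145 − 1)
= 21.6 · 0.131
= 2.83 L

2.8 L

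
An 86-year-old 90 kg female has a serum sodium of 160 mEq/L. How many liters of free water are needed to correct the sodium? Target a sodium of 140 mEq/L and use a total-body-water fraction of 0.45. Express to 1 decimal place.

5.8 L

TBW = 0.45 · 90 = 40.5 L
Free water deficit = TBW · (Na/140 − 1)
= 40.5 · (160/140 − 1)
= 40.5 · 0.1429
= 5.79 L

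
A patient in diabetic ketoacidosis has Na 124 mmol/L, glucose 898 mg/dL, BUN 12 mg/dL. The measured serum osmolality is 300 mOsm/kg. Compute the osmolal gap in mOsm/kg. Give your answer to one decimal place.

Calculated osmolality = 2·Na + glucose/18 + BUN/2.8
= 2·124 + 898/18 + 12/2.8
= 248 + 49.89 + 4.29
= 302.18 mOsm/kg ≈ 302.2 mOsm/kg
Osmolar gap = measured − calculated = 300 − 302.2 = -2.2 mOsm/kg

-2.2 mOsm/kg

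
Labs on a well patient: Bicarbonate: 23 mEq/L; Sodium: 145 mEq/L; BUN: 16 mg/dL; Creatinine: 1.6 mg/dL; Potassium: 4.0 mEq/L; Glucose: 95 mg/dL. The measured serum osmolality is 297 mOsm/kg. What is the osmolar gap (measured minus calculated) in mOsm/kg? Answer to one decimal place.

-4.0 mOsm/kg

Calculated osmolality = 2·Na + glucose/18 + BUN/2.8
= 2·145 + 95/18 + 16/2.8
= 290 + 5.28 + 5.71
= 300.99 mOsm/kg ≈ 301.0 mOsm/kg
Osmolar gap = measured − calculated = 297 − 301.0 = -4.0 mOsm/kg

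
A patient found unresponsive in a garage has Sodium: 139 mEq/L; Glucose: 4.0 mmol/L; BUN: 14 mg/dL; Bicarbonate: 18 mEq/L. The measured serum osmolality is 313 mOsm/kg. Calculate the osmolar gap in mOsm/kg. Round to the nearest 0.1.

Calculated osmolality = 2·Na + glucose + BUN/2.8
= 2·139 + 4 + 14/2.8
= 278 + 4 + 5
= 287 mOsm/kg ≈ 287.0 mOsm/kg
Osmolar gap = measured − calculated = 313 − 287.0 = 26.0 mOsm/kg

26.0 mOsm/kg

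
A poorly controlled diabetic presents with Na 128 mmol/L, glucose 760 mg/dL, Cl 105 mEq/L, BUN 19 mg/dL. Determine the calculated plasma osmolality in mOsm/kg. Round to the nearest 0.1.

305.0 mOsm/kg

Calculated osmolality = 2·Na + glucose/18 + BUN/2.8
= 2·128 + 760/18 + 19/2.8
= 256 + 42.22 + 6.79
= 305.01 mOsm/kg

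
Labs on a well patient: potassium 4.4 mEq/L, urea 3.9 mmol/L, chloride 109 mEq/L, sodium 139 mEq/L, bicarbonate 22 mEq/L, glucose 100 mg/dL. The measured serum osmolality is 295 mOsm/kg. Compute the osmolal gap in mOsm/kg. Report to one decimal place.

7.5 mOsm/kg

Calculated osmolality = 2·Na + glucose/18 + urea
= 2·139 + 100/18 + 3.9
= 278 + 5.56 + 3.90
= 287.46 mOsm/kg ≈ 287.5 mOsm/kg
Osmolar gap = measured − calculated = 295 − 287.5 = 7.5 mOsm/kg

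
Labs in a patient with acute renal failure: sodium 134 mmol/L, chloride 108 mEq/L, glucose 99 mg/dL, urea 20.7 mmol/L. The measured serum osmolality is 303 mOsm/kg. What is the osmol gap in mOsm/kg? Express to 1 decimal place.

Calculated osmolality = 2·Na + glucose/18 + urea
= 2·134 + 99/18 + 20.7
= 268 + 5.50 + 20.70
= 294.2 mOsm/kg ≈ 294.2 mOsm/kg
Osmolar gap = measured − calculated = 303 − 294.2 = 8.8 mOsm/kg

8.8 mOsm/kg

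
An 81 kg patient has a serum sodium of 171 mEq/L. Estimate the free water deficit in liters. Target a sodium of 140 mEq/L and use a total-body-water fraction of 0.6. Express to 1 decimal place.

10.8 L

TBW = 0.6 · 81 = 48.6 L
Free water deficit = TBW · (Na/140 − 1)
= 48.6 · (171/140 − 1)
= 48.6 · 0.2214
= 10.76 L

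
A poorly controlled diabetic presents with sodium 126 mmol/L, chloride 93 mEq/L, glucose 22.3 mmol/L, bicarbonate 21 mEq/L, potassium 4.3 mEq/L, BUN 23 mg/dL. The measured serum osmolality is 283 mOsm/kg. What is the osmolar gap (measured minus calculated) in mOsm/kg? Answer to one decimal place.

0.5 mOsm/kg

Calculated osmolality = 2·Na + glucose + BUN/2.8
= 2·126 + 22.3 + 23/2.8
= 252 + 22.30 + 8.21
= 282.51 mOsm/kg ≈ 282.5 mOsm/kg
Osmolar gap = measured − calculated = 283 − 282.5 = 0.5 mOsm/kg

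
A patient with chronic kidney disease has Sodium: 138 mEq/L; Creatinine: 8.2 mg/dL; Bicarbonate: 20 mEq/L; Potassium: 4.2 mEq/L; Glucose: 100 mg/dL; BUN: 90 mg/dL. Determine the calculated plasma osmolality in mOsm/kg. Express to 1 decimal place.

313.7 mOsm/kg

Calculated osmolality = 2·Na + glucose/18 + BUN/2.8
= 2·138 + 100/18 + 90/2.8
= 276 + 5.56 + 32.14
= 313.7 mOsm/kg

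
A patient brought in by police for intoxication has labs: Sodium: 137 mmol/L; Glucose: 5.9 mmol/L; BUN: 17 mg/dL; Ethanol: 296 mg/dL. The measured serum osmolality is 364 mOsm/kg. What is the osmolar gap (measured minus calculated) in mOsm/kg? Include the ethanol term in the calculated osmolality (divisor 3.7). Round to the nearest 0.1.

Calculated osmolality = 2·Na + glucose + BUN/2.8 + ethanol/3.7
= 2·137 + 5.9 + 17/2.8 + 296/3.7
= 274 + 5.90 + 6.07 + 80
= 365.97 mOsm/kg ≈ 366.0 mOsm/kg
Osmolar gap = measured − calculated = 364 − 366.0 = -2.0 mOsm/kg

-2.0 mOsm/kg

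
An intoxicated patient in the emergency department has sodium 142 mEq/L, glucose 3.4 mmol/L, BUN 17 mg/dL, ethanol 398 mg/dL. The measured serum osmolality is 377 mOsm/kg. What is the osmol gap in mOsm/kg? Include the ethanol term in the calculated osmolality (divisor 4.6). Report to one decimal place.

-3.0 mOsm/kg

Calculated osmolality = 2·Na + glucose + BUN/2.8 + ethanol/4.6
= 2·142 + 3.4 + 17/2.8 + 398/4.6
= 284 + 3.40 + 6.07 + 86.52
= 379.99 mOsm/kg ≈ 380.0 mOsm/kg
Osmolar gap = measured − calculated = 377 − 380.0 = -3.0 mOsm/kg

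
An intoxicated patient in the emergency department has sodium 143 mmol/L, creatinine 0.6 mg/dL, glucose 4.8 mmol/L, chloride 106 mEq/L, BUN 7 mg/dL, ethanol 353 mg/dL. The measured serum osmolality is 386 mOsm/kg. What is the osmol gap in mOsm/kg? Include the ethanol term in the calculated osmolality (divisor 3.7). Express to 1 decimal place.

Calculated osmolality = 2·Na + glucose + BUN/2.8 + ethanol/3.7
= 2·143 + 4.8 + 7/2.8 + 353/3.7
= 286 + 4.80 + 2.50 + 95.41
= 388.71 mOsm/kg ≈ 388.7 mOsm/kg
Osmolar gap = measured − calculated = 386 − 388.7 = -2.7 mOsm/kg

-2.7 mOsm/kg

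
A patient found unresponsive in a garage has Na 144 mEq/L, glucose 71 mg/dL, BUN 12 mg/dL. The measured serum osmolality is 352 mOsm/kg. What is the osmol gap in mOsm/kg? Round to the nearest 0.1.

Calculated osmolality = 2·Na + glucose/18 + BUN/2.8
= 2·144 + 71/18 + 12/2.8
= 288 + 3.94 + 4.29
= 296.23 mOsm/kg ≈ 296.2 mOsm/kg
Osmolar gap = measured − calculated = 352 − 296.2 = 55.8 mOsm/kg

55.8 mOsm/kg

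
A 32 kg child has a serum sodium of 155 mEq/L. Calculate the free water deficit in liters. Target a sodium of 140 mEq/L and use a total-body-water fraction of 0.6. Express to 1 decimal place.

TBW = 0.6 · 32 = 19.2 L
Free water deficit = TBW · (Na/140 − 1)
= 19.2 · (155/140 − 1)
= 19.2 · 0.1071
= 2.06 L

2.1 L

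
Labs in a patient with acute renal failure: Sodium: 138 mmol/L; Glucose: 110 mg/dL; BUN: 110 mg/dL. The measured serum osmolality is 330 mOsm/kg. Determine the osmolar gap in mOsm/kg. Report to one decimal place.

Calculated osmolality = 2·Na + glucose/18 + BUN/2.8
= 2·138 + 110/18 + 110/2.8
= 276 + 6.11 + 39.29
= 321.4 mOsm/kg ≈ 321.4 mOsm/kg
Osmolar gap = measured − calculated = 330 − 321.4 = 8.6 mOsm/kg

8.6 mOsm/kg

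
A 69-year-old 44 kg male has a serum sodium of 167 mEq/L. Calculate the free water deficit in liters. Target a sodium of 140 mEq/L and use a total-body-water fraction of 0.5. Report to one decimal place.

4.2 L

TBW = 0.5 · 44 = 22 L
Free water deficit = TBW · (Na/140 − 1)
= 22 · (167/140 − 1)
= 22 · 0.1929
= 4.24 L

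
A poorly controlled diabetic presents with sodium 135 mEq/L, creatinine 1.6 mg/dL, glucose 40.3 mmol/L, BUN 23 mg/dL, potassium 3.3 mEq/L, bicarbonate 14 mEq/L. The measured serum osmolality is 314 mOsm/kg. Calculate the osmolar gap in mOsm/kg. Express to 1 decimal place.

Calculated osmolality = 2·Na + glucose + BUN/2.8
= 2·135 + 40.3 + 23/2.8
= 270 + 40.30 + 8.21
= 318.51 mOsm/kg ≈ 318.5 mOsm/kg
Osmolar gap = measured − calculated = 314 − 318.5 = -4.5 mOsm/kg

-4.5 mOsm/kg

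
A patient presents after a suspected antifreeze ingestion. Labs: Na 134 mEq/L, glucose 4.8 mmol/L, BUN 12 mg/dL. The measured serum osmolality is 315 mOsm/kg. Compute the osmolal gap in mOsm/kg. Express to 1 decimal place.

Calculated osmolality = 2·Na + glucose + BUN/2.8
= 2·134 + 4.8 + 12/2.8
= 268 + 4.80 + 4.29
= 277.09 mOsm/kg ≈ 277.1 mOsm/kg
Osmolar gap = measured − calculated = 315 − 277.1 = 37.9 mOsm/kg

37.9 mOsm/kg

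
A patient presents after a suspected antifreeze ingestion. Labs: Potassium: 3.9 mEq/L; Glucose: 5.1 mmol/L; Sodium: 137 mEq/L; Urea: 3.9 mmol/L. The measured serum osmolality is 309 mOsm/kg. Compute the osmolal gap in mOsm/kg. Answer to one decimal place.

Calculated osmolality = 2·Na + glucose + urea
= 2·137 + 5.1 + 3.9
= 274 + 5.10 + 3.90
= 283 mOsm/kg ≈ 283.0 mOsm/kg
Osmolar gap = measured − calculated = 309 − 283.0 = 26.0 mOsm/kg

26.0 mOsm/kg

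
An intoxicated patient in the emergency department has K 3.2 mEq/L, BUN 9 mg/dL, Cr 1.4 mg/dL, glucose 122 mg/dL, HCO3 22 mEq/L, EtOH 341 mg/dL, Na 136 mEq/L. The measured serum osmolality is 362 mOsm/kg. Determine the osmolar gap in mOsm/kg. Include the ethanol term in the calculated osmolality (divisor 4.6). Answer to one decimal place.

5.9 mOsm/kg

Calculated osmolality = 2·Na + glucose/18 + BUN/2.8 + ethanol/4.6
= 2·136 + 122/18 + 9/2.8 + 341/4.6
= 272 + 6.78 + 3.21 + 74.13
= 356.12 mOsm/kg ≈ 356.1 mOsm/kg
Osmolar gap = measured − calculated = 362 − 356.1 = 5.9 mOsm/kg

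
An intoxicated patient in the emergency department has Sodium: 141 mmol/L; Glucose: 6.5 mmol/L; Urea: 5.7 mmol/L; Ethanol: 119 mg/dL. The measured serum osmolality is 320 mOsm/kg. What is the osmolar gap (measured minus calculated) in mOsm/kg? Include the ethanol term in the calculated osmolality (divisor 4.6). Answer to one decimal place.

-0.1 mOsm/kg

Calculated osmolality = 2·Na + glucose + urea + ethanol/4.6
= 2·141 + 6.5 + 5.7 + 119/4.6
= 282 + 6.50 + 5.70 + 25.87
= 320.07 mOsm/kg ≈ 320.1 mOsm/kg
Osmolar gap = measured − calculated = 320 − 320.1 = -0.1 mOsm/kg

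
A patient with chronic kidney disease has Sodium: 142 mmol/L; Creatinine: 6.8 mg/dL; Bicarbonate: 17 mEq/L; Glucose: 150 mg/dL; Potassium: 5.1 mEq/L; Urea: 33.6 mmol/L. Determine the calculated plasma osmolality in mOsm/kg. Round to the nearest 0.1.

Calculated osmolality = 2·Na + glucose/18 + urea
= 2·142 + 150/18 + 33.6
= 284 + 8.33 + 33.60
= 325.93 mOsm/kg

325.9 mOsm/kg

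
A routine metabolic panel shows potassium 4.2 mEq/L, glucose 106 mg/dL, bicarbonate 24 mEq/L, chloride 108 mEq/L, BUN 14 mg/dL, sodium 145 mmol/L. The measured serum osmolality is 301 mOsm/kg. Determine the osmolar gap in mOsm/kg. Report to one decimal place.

0.1 mOsm/kg

Calculated osmolality = 2·Na + glucose/18 + BUN/2.8
= 2·145 + 106/18 + 14/2.8
= 290 + 5.89 + 5
= 300.89 mOsm/kg ≈ 300.9 mOsm/kg
Osmolar gap = measured − calculated = 301 − 300.9 = 0.1 mOsm/kg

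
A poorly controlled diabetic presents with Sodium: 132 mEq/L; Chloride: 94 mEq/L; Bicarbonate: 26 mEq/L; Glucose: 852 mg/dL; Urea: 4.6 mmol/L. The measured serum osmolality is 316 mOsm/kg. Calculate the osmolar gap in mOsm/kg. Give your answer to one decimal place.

Calculated osmolality = 2·Na + glucose/18 + urea
= 2·132 + 852/18 + 4.6
= 264 + 47.33 + 4.60
= 315.93 mOsm/kg ≈ 315.9 mOsm/kg
Osmolar gap = measured − calculated = 316 − 315.9 = 0.1 mOsm/kg

0.1 mOsm/kg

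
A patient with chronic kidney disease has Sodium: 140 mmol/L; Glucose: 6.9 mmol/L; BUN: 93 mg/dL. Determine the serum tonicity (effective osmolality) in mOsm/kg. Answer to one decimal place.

Effective osmolality excludes urea (freely permeant across cell membranes):
2·Na + glucose
= 2·140 + 6.9
= 280 + 6.9
= 286.9 mOsm/kg

286.9 mOsm/kg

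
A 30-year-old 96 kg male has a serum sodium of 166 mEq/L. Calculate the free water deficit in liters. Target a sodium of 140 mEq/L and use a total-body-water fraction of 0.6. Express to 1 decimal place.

TBW = 0.6 · 96 = 57.6 L
Free water deficit = TBW · (Na/140 − 1)
= 57.6 · (166/140 − 1)
= 57.6 · 0.1857
= 10.7 L

10.7 L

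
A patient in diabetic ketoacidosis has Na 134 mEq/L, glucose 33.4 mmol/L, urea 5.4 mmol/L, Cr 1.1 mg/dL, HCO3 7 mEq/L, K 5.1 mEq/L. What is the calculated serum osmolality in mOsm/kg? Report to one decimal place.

Calculated osmolality = 2·Na + glucose + urea
= 2·134 + 33.4 + 5.4
= 268 + 33.40 + 5.40
= 306.8 mOsm/kg

306.8 mOsm/kg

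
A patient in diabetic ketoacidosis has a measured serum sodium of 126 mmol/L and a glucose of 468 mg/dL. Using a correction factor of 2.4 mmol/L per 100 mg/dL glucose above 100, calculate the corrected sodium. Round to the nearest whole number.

135 mmol/L

Corrected Na = measured Na + 2.4 · (glucose − 100)/100
= 126 + 2.4 · (468 − 100)/100
= 126 + 8.8
= 134.8 mmol/L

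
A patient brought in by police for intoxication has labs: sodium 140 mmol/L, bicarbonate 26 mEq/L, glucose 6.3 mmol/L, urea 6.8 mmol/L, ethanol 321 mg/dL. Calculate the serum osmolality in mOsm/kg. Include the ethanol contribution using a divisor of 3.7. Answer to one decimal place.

379.9 mOsm/kg

Calculated osmolality = 2·Na + glucose + urea + ethanol/3.7
= 2·140 + 6.3 + 6.8 + 321/3.7
= 280 + 6.30 + 6.80 + 86.76
= 379.86 mOsm/kg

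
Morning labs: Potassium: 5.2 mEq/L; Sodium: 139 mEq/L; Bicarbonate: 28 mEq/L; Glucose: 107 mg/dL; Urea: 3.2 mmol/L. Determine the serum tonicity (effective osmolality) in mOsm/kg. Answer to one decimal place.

283.9 mOsm/kg

Effective osmolality excludes urea (freely permeant across cell membranes):
2·Na + glucose/18
= 2·139 + 107/18
= 278 + 5.94
= 283.94 mOsm/kg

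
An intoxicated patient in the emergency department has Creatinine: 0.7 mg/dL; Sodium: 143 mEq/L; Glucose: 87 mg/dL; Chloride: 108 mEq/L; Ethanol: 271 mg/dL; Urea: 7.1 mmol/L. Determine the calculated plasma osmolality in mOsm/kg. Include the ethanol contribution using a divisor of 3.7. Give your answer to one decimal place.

371.2 mOsm/kg

Calculated osmolality = 2·Na + glucose/18 + urea + ethanol/3.7
= 2·143 + 87/18 + 7.1 + 271/3.7
= 286 + 4.83 + 7.10 + 73.24
= 371.17 mOsm/kg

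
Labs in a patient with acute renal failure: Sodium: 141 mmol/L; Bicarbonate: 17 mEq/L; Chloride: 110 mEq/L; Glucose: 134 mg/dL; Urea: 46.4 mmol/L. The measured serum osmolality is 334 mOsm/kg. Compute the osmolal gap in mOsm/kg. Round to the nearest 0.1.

-1.8 mOsm/kg

Calculated osmolality = 2·Na + glucose/18 + urea
= 2·141 + 134/18 + 46.4
= 282 + 7.44 + 46.40
= 335.84 mOsm/kg ≈ 335.8 mOsm/kg
Osmolar gap = measured − calculated = 334 − 335.8 = -1.8 mOsm/kg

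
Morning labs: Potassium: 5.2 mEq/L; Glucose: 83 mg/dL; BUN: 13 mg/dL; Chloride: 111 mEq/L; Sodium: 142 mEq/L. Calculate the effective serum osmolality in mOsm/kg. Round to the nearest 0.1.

288.6 mOsm/kg

Effective osmolality excludes urea (freely permeant across cell membranes):
2·Na + glucose/18
= 2·142 + 83/18
= 284 + 4.61
= 288.61 mOsm/kg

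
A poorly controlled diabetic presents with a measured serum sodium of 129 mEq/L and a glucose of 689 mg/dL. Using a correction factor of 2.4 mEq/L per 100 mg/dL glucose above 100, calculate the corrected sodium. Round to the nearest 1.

143 mEq/L

Corrected Na = measured Na + 2.4 · (glucose − 100)/100
= 129 + 2.4 · (689 − 100)/100
= 129 + 14.1
= 143.1 mEq/L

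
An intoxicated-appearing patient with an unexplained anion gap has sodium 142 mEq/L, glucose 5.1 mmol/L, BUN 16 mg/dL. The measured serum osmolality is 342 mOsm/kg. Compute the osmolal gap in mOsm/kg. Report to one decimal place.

47.2 mOsm/kg

Calculated osmolality = 2·Na + glucose + BUN/2.8
= 2·142 + 5.1 + 16/2.8
= 284 + 5.10 + 5.71
= 294.81 mOsm/kg ≈ 294.8 mOsm/kg
Osmolar gap = measured − calculated = 342 − 294.8 = 47.2 mOsm/kg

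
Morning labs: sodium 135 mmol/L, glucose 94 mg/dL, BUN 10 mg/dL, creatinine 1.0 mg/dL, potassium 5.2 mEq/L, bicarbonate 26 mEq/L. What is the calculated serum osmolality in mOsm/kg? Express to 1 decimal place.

Calculated osmolality = 2·Na + glucose/18 + BUN/2.8
= 2·135 + 94/18 + 10/2.8
= 270 + 5.22 + 3.57
= 278.79 mOsm/kg

278.8 mOsm/kg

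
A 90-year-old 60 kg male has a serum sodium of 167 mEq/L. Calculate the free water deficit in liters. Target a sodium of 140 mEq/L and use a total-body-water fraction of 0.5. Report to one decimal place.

TBW = 0.5 · 60 = 30 L
Free water deficit = TBW · (Na/140 − 1)
= 30 · (167/140 − 1)
= 30 · 0.1929
= 5.79 L

5.8 L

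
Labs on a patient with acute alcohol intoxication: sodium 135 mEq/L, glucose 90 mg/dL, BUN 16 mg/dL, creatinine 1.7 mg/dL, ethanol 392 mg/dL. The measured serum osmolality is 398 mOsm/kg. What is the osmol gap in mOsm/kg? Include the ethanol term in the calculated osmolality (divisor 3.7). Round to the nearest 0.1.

11.3 mOsm/kg

Calculated osmolality = 2·Na + glucose/18 + BUN/2.8 + ethanol/3.7
= 2·135 + 90/18 + 16/2.8 + 392/3.7
= 270 + 5 + 5.71 + 105.95
= 386.66 mOsm/kg ≈ 386.7 mOsm/kg
Osmolar gap = measured − calculated = 398 − 386.7 = 11.3 mOsm/kg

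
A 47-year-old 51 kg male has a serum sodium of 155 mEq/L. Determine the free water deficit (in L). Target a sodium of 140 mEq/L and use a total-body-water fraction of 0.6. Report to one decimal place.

3.3 L

TBW = 0.6 · 51 = 30.6 L
Free water deficit = TBW · (Na/140 − 1)
= 30.6 · (155/140 − 1)
= 30.6 · 0.1071
= 3.28 L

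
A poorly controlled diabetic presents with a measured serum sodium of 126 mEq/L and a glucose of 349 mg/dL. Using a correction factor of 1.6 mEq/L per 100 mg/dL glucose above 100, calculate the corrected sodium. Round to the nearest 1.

Corrected Na = measured Na + 1.6 · (glucose − 100)/100
= 126 + 1.6 · (349 − 100)/100
= 126 + 4
= 130 mEq/L

130 mEq/L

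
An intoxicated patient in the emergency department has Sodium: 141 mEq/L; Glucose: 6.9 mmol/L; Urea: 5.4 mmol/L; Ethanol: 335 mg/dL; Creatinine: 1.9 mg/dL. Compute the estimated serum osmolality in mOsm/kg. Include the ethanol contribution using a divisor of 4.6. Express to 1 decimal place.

367.1 mOsm/kg

Calculated osmolality = 2·Na + glucose + urea + ethanol/4.6
= 2·141 + 6.9 + 5.4 + 335/4.6
= 282 + 6.90 + 5.40 + 72.83
= 367.13 mOsm/kg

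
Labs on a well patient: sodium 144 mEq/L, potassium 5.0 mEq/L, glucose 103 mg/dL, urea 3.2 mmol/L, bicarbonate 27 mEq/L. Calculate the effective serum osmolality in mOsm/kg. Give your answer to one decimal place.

Effective osmolality excludes urea (freely permeant across cell membranes):
2·Na + glucose/18
= 2·144 + 103/18
= 288 + 5.72
= 293.72 mOsm/kg

293.7 mOsm/kg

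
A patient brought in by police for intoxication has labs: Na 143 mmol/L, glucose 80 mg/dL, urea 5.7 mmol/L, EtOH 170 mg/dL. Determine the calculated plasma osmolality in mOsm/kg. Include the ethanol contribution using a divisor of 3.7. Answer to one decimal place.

342.1 mOsm/kg

Calculated osmolality = 2·Na + glucose/18 + urea + ethanol/3.7
= 2·143 + 80/18 + 5.7 + 170/3.7
= 286 + 4.44 + 5.70 + 45.95
= 342.09 mOsm/kg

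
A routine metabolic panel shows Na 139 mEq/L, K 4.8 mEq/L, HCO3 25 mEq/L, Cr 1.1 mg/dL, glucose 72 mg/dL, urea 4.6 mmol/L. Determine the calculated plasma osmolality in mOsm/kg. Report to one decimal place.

Calculated osmolality = 2·Na + glucose/18 + urea
= 2·139 + 72/18 + 4.6
= 278 + 4 + 4.60
= 286.6 mOsm/kg

286.6 mOsm/kg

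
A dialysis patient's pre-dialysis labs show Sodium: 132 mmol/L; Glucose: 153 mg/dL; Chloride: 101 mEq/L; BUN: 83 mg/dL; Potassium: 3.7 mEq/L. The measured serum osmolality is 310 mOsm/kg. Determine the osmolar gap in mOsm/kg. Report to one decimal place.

7.9 mOsm/kg

Calculated osmolality = 2·Na + glucose/18 + BUN/2.8
= 2·132 + 153/18 + 83/2.8
= 264 + 8.50 + 29.64
= 302.14 mOsm/kg ≈ 302.1 mOsm/kg
Osmolar gap = measured − calculated = 310 − 302.1 = 7.9 mOsm/kg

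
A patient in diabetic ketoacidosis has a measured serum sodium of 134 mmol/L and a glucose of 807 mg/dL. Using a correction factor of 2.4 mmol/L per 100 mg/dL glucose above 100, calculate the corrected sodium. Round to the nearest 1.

Corrected Na = measured Na + 2.4 · (glucose − 100)/100
= 134 + 2.4 · (807 − 100)/100
= 134 + 17
= 151 mmol/L

151 mmol/L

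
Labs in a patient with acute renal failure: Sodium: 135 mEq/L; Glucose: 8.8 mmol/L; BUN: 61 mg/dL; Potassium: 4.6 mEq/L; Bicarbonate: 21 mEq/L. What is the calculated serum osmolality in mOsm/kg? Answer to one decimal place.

300.6 mOsm/kg

Calculated osmolality = 2·Na + glucose + BUN/2.8
= 2·135 + 8.8 + 61/2.8
= 270 + 8.80 + 21.79
= 300.59 mOsm/kg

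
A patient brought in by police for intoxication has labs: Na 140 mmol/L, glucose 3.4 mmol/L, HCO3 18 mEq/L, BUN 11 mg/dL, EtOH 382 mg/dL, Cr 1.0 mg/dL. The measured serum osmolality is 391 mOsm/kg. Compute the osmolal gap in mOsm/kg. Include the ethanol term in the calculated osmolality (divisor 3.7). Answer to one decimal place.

Calculated osmolality = 2·Na + glucose + BUN/2.8 + ethanol/3.7
= 2·140 + 3.4 + 11/2.8 + 382/3.7
= 280 + 3.40 + 3.93 + 103.24
= 390.57 mOsm/kg ≈ 390.6 mOsm/kg
Osmolar gap = measured − calculated = 391 − 390.6 = 0.4 mOsm/kg

0.4 mOsm/kg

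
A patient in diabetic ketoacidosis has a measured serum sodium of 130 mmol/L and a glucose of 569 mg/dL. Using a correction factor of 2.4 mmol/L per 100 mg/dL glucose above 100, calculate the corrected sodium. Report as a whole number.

141 mmol/L

Corrected Na = measured Na + 2.4 · (glucose − 100)/100
= 130 + 2.4 · (569 − 100)/100
= 130 + 11.3
= 141.3 mmol/L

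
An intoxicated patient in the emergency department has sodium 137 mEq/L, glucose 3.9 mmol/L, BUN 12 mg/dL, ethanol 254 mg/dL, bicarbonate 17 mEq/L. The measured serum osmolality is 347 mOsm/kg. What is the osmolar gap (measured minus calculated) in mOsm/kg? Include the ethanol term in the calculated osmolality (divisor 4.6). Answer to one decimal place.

Calculated osmolality = 2·Na + glucose + BUN/2.8 + ethanol/4.6
= 2·137 + 3.9 + 12/2.8 + 254/4.6
= 274 + 3.90 + 4.29 + 55.22
= 337.41 mOsm/kg ≈ 337.4 mOsm/kg
Osmolar gap = measured − calculated = 347 − 337.4 = 9.6 mOsm/kg

9.6 mOsm/kg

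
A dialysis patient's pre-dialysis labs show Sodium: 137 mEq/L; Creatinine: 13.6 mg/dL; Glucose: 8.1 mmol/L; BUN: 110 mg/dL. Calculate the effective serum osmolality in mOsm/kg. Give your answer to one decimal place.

282.1 mOsm/kg

Effective osmolality excludes urea (freely permeant across cell membranes):
2·Na + glucose
= 2·137 + 8.1
= 274 + 8.1
= 282.1 mOsm/kg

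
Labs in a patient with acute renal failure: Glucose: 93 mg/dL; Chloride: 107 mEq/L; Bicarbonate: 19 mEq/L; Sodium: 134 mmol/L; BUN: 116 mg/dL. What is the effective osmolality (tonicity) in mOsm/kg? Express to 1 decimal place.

273.2 mOsm/kg

Effective osmolality excludes urea (freely permeant across cell membranes):
2·Na + glucose/18
= 2·134 + 93/18
= 268 + 5.17
= 273.17 mOsm/kg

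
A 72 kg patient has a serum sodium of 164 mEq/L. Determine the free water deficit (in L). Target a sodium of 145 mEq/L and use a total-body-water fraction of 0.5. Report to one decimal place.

4.7 L

TBW = 0.5 · 72 = 36 L
Free water deficit = TBW · (Na/145 − 1)
= 36 · (164/145 − 1)
= 36 · 0.131
= 4.72 L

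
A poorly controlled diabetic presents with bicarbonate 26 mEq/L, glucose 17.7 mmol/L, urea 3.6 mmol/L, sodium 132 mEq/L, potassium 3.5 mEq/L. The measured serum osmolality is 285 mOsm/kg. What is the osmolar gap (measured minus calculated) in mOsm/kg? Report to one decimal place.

-0.3 mOsm/kg

Calculated osmolality = 2·Na + glucose + urea
= 2·132 + 17.7 + 3.6
= 264 + 17.70 + 3.60
= 285.3 mOsm/kg ≈ 285.3 mOsm/kg
Osmolar gap = measured − calculated = 285 − 285.3 = -0.3 mOsm/kg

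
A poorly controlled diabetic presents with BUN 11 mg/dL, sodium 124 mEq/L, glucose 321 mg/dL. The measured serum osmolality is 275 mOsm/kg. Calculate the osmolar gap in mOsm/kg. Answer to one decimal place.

Calculated osmolality = 2·Na + glucose/18 + BUN/2.8
= 2·124 + 321/18 + 11/2.8
= 248 + 17.83 + 3.93
= 269.76 mOsm/kg ≈ 269.8 mOsm/kg
Osmolar gap = measured − calculated = 275 − 269.8 = 5.2 mOsm/kg

5.2 mOsm/kg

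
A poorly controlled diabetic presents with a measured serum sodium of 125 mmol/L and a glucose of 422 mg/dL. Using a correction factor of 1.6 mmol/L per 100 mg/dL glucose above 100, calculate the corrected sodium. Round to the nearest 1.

Corrected Na = measured Na + 1.6 · (glucose − 100)/100
= 125 + 1.6 · (422 − 100)/100
= 125 + 5.2
= 130.2 mmol/L

130 mmol/L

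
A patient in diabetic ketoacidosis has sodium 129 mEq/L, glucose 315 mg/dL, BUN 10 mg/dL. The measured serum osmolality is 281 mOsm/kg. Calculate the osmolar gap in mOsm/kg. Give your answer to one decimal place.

1.9 mOsm/kg

Calculated osmolality = 2·Na + glucose/18 + BUN/2.8
= 2·129 + 315/18 + 10/2.8
= 258 + 17.50 + 3.57
= 279.07 mOsm/kg ≈ 279.1 mOsm/kg
Osmolar gap = measured − calculated = 281 − 279.1 = 1.9 mOsm/kg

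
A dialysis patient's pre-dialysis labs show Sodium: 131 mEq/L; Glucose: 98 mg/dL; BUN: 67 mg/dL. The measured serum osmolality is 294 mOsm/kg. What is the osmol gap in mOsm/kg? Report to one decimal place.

2.6 mOsm/kg

Calculated osmolality = 2·Na + glucose/18 + BUN/2.8
= 2·131 + 98/18 + 67/2.8
= 262 + 5.44 + 23.93
= 291.37 mOsm/kg ≈ 291.4 mOsm/kg
Osmolar gap = measured − calculated = 294 − 291.4 = 2.6 mOsm/kg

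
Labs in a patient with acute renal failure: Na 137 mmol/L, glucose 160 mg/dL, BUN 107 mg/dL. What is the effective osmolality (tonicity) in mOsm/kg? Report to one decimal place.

Effective osmolality excludes urea (freely permeant across cell membranes):
2·Na + glucose/18
= 2·137 + 160/18
= 274 + 8.89
= 282.89 mOsm/kg

282.9 mOsm/kg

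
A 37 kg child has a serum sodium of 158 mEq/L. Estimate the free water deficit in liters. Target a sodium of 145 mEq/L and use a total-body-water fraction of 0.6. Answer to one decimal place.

TBW = 0.6 · 37 = 22.2 L
Free water deficit = TBW · (Na/145 − 1)
= 22.2 · (158/145 − 1)
= 22.2 · 0.0897
= 1.99 L

2.0 L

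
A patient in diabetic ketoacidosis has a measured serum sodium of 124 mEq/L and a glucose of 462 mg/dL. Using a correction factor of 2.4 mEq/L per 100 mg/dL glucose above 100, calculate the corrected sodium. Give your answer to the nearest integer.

133 mEq/L

Corrected Na = measured Na + 2.4 · (glucose − 100)/100
= 124 + 2.4 · (462 − 100)/100
= 124 + 8.7
= 132.7 mEq/L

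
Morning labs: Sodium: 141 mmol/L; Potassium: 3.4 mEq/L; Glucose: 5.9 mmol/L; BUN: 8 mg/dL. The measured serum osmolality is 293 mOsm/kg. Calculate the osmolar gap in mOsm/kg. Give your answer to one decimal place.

Calculated osmolality = 2·Na + glucose + BUN/2.8
= 2·141 + 5.9 + 8/2.8
= 282 + 5.90 + 2.86
= 290.76 mOsm/kg ≈ 290.8 mOsm/kg
Osmolar gap = measured − calculated = 293 − 290.8 = 2.2 mOsm/kg

2.2 mOsm/kg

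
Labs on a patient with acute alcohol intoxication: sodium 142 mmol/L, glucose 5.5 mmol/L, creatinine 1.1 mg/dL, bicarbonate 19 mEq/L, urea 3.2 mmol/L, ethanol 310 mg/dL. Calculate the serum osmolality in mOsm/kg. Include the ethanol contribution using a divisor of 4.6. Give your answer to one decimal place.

360.1 mOsm/kg

Calculated osmolality = 2·Na + glucose + urea + ethanol/4.6
= 2·142 + 5.5 + 3.2 + 310/4.6
= 284 + 5.50 + 3.20 + 67.39
= 360.09 mOsm/kg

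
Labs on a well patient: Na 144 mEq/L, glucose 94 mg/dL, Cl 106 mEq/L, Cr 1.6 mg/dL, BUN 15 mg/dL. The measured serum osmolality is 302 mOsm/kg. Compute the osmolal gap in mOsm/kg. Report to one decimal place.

Calculated osmolality = 2·Na + glucose/18 + BUN/2.8
= 2·144 + 94/18 + 15/2.8
= 288 + 5.22 + 5.36
= 298.58 mOsm/kg ≈ 298.6 mOsm/kg
Osmolar gap = measured − calculated = 302 − 298.6 = 3.4 mOsm/kg

3.4 mOsm/kg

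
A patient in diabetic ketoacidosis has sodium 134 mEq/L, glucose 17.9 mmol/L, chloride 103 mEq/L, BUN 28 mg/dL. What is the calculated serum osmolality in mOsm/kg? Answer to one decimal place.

295.9 mOsm/kg

Calculated osmolality = 2·Na + glucose + BUN/2.8
= 2·134 + 17.9 + 28/2.8
= 268 + 17.90 + 10
= 295.9 mOsm/kg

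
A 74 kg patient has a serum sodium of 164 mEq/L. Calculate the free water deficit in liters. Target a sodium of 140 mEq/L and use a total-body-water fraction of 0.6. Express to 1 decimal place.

TBW = 0.6 · 74 = 44.4 L
Free water deficit = TBW · (Na/140 − 1)
= 44.4 · (164/140 − 1)
= 44.4 · 0.1714
= 7.61 L

7.6 L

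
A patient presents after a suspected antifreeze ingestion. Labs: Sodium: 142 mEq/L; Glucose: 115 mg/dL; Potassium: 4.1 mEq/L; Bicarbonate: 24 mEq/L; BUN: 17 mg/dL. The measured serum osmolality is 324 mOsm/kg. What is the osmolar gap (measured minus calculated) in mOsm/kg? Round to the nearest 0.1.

27.5 mOsm/kg

Calculated osmolality = 2·Na + glucose/18 + BUN/2.8
= 2·142 + 115/18 + 17/2.8
= 284 + 6.39 + 6.07
= 296.46 mOsm/kg ≈ 296.5 mOsm/kg
Osmolar gap = measured − calculated = 324 − 296.5 = 27.5 mOsm/kg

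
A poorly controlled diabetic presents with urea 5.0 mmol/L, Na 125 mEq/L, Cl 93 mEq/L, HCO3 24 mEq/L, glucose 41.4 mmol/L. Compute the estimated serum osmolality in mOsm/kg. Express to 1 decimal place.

296.4 mOsm/kg

Calculated osmolality = 2·Na + glucose + urea
= 2·125 + 41.4 + 5
= 250 + 41.40 + 5
= 296.4 mOsm/kg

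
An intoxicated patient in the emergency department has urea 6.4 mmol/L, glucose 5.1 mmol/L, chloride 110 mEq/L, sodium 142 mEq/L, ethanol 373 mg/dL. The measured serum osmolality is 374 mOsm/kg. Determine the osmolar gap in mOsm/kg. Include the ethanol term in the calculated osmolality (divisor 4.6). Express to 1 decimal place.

Calculated osmolality = 2·Na + glucose + urea + ethanol/4.6
= 2·142 + 5.1 + 6.4 + 373/4.6
= 284 + 5.10 + 6.40 + 81.09
= 376.59 mOsm/kg ≈ 376.6 mOsm/kg
Osmolar gap = measured − calculated = 374 − 376.6 = -2.6 mOsm/kg

-2.6 mOsm/kg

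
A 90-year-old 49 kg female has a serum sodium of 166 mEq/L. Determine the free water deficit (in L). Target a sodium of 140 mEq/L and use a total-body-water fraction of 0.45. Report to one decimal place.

TBW = 0.45 · 49 = 22.05 L
Free water deficit = TBW · (Na/140 − 1)
= 22.05 · (166/140 − 1)
= 22.05 · 0.1857
= 4.09 L

4.1 L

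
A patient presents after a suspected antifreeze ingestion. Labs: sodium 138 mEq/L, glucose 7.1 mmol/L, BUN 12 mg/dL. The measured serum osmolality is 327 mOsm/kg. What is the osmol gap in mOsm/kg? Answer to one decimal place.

Calculated osmolality = 2·Na + glucose + BUN/2.8
= 2·138 + 7.1 + 12/2.8
= 276 + 7.10 + 4.29
= 287.39 mOsm/kg ≈ 287.4 mOsm/kg
Osmolar gap = measured − calculated = 327 − 287.4 = 39.6 mOsm/kg

39.6 mOsm/kg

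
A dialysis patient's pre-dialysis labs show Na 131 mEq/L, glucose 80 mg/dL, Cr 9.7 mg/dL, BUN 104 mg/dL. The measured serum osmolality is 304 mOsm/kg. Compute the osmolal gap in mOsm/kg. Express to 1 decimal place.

0.4 mOsm/kg

Calculated osmolality = 2·Na + glucose/18 + BUN/2.8
= 2·131 + 80/18 + 104/2.8
= 262 + 4.44 + 37.14
= 303.58 mOsm/kg ≈ 303.6 mOsm/kg
Osmolar gap = measured − calculated = 304 − 303.6 = 0.4 mOsm/kg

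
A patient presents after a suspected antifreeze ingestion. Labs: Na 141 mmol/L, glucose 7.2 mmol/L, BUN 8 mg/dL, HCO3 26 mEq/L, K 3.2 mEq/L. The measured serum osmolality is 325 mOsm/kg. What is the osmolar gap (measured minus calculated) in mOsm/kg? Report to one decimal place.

32.9 mOsm/kg

Calculated osmolality = 2·Na + glucose + BUN/2.8
= 2·141 + 7.2 + 8/2.8
= 282 + 7.20 + 2.86
= 292.06 mOsm/kg ≈ 292.1 mOsm/kg
Osmolar gap = measured − calculated = 325 − 292.1 = 32.9 mOsm/kg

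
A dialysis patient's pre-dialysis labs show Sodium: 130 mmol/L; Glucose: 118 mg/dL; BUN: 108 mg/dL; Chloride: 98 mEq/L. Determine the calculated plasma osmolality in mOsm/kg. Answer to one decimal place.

305.1 mOsm/kg

Calculated osmolality = 2·Na + glucose/18 + BUN/2.8
= 2·130 + 118/18 + 108/2.8
= 260 + 6.56 + 38.57
= 305.13 mOsm/kg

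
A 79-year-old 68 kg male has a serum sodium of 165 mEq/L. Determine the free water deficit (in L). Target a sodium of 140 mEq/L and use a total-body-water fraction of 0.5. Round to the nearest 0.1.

6.1 L

TBW = 0.5 · 68 = 34 L
Free water deficit = TBW · (Na/140 − 1)
= 34 · (165/140 − 1)
= 34 · 0.1786
= 6.07 L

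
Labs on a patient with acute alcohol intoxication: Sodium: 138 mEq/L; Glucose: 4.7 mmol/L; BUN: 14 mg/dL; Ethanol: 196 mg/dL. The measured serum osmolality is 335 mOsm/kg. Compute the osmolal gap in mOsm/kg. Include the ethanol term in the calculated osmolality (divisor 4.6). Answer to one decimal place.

6.7 mOsm/kg

Calculated osmolality = 2·Na + glucose + BUN/2.8 + ethanol/4.6
= 2·138 + 4.7 + 14/2.8 + 196/4.6
= 276 + 4.70 + 5 + 42.61
= 328.31 mOsm/kg ≈ 328.3 mOsm/kg
Osmolar gap = measured − calculated = 335 − 328.3 = 6.7 mOsm/kg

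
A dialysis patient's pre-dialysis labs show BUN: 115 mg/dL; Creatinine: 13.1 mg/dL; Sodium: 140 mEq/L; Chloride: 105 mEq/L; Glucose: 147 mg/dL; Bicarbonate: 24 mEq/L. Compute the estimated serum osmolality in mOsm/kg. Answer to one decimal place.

Calculated osmolality = 2·Na + glucose/18 + BUN/2.8
= 2·140 + 147/18 + 115/2.8
= 280 + 8.17 + 41.07
= 329.24 mOsm/kg

329.2 mOsm/kg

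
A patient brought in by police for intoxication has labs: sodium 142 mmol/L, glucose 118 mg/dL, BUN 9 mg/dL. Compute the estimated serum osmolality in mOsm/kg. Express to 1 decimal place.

293.8 mOsm/kg

Calculated osmolality = 2·Na + glucose/18 + BUN/2.8
= 2·142 + 118/18 + 9/2.8
= 284 + 6.56 + 3.21
= 293.77 mOsm/kg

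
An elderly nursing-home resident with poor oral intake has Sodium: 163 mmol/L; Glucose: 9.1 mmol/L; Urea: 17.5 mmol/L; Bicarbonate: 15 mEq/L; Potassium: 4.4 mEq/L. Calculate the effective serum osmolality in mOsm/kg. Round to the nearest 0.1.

Effective osmolality excludes urea (freely permeant across cell membranes):
2·Na + glucose
= 2·163 + 9.1
= 326 + 9.1
= 335.1 mOsm/kg

335.1 mOsm/kg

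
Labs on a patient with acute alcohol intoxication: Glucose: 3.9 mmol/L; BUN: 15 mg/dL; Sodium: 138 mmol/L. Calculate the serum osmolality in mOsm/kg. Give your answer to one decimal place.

Calculated osmolality = 2·Na + glucose + BUN/2.8
= 2·138 + 3.9 + 15/2.8
= 276 + 3.90 + 5.36
= 285.26 mOsm/kg

285.3 mOsm/kg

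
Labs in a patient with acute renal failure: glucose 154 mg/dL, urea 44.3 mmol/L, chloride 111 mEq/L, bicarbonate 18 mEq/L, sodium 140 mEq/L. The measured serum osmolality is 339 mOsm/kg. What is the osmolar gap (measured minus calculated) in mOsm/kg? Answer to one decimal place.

Calculated osmolality = 2·Na + glucose/18 + urea
= 2·140 + 154/18 + 44.3
= 280 + 8.56 + 44.30
= 332.86 mOsm/kg ≈ 332.9 mOsm/kg
Osmolar gap = measured − calculated = 339 − 332.9 = 6.1 mOsm/kg

6.1 mOsm/kg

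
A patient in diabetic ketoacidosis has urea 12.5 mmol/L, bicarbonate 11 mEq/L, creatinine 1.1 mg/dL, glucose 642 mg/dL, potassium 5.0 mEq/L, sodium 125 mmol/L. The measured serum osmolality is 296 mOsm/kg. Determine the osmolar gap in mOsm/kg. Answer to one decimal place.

-2.2 mOsm/kg

Calculated osmolality = 2·Na + glucose/18 + urea
= 2·125 + 642/18 + 12.5
= 250 + 35.67 + 12.50
= 298.17 mOsm/kg ≈ 298.2 mOsm/kg
Osmolar gap = measured − calculated = 296 − 298.2 = -2.2 mOsm/kg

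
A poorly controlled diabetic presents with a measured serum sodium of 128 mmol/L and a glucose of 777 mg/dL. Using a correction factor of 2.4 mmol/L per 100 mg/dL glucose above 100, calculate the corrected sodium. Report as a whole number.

144 mmol/L

Corrected Na = measured Na + 2.4 · (glucose − 100)/100
= 128 + 2.4 · (777 − 100)/100
= 128 + 16.2
= 144.2 mmol/L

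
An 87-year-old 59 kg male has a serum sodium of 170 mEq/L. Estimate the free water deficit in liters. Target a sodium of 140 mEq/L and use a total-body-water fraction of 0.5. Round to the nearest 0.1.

6.3 L

TBW = 0.5 · 59 = 29.5 L
Free water deficit = TBW · (Na/140 − 1)
= 29.5 · (170/140 − 1)
= 29.5 · 0.2143
= 6.32 L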